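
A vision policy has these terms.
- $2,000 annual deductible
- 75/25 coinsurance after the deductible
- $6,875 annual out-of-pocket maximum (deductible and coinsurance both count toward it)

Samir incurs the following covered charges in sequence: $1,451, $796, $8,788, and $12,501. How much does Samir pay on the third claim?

#1 ($1,451): entire amount goes to the deductible. Member owes $1,451 (running OOP $1,451).
#2 ($796): $549 to deductible, leaving $247; 25% of $247 = $61.75. Member owes $610.75 (running OOP $2,061.75).
#3 ($8,788): deductible already satisfied, so member's share is 25% × $8,788 = $2,197. Member pays $2,197; OOP now $4,258.75.

$2,197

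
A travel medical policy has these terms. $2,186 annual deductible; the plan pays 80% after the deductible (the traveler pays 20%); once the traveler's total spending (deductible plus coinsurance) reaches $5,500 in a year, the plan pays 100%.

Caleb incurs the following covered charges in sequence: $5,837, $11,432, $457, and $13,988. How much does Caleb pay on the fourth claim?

Claim 1 ($5,837): $2,186 to deductible, leaving $3,651; traveler's 20% is $730.20. Traveler owes $2,916.20 (running OOP $2,916.20).
Claim 2 ($11,432): 20% coinsurance on $11,432 = $2,286.40. Traveler pays $2,286.40; OOP now $5,202.60.
Claim 3 ($457): 20% coinsurance on $457 = $91.40. Cost to traveler: $91.40. OOP to date $5,294.
Claim 4 ($13,988): deductible already satisfied, so traveler's share is 20% × $13,988 = $2,797.60. OOP would hit $8,091.60 > $5,500, so the cap limits the traveler to $5,500 − $5,294 = $206.

$206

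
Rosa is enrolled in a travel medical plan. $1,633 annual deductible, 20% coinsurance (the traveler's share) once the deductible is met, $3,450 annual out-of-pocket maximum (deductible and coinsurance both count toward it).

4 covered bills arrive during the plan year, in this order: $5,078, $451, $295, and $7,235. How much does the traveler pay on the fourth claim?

$978.80

#1 ($5,078): $1,633 finishes the deductible; $3,445 goes to coinsurance; coinsurance $3,445 × 20% = $689. Traveler owes $2,322 (running OOP $2,322).
#2 ($451): deductible met; 20% of $451 = $90.20. Traveler pays $90.20; OOP now $2,412.20.
#3 ($295): deductible met; 20% of $295 = $59. Cost to traveler: $59. OOP to date $2,471.20.
#4 ($7,235): deductible already satisfied, so traveler's share is 20% × $7,235 = $1,447. That would push OOP to $3,918.20, over the $3,450 cap, so traveler pays $3,450 − $2,471.20 = $978.80.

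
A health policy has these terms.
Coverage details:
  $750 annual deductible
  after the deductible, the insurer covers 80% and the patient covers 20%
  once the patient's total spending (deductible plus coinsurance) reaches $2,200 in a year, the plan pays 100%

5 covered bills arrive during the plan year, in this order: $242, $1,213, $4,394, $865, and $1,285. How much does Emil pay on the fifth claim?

Claim 1 ($242): fully absorbed by the deductible. Patient owes $242 (running OOP $242).
Claim 2 ($1,213): deductible takes $508, $705 remains; coinsurance $705 × 20% = $141. Patient owes $649 (running OOP $891).
Claim 3 ($4,394): deductible met; 20% of $4,394 = $878.80. Patient owes $878.80 (running OOP $1,769.80).
Claim 4 ($865): 20% coinsurance on $865 = $173. Cost to patient: $173. OOP to date $1,942.80.
Claim 5 ($1,285): deductible met; 20% of $1,285 = $257. Cost to patient: $257. OOP to date $2,199.80.

$257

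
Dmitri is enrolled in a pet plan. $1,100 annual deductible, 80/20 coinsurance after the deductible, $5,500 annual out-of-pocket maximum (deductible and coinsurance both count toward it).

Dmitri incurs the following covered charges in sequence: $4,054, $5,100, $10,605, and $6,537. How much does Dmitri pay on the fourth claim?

$668.20

Bill 1, $4,054: deductible takes $1,100, $2,954 remains; coinsurance $2,954 × 20% = $590.80. Cost to owner: $1,690.80. OOP to date $1,690.80.
Bill 2, $5,100: 20% coinsurance on $5,100 = $1,020. Cost to owner: $1,020. OOP to date $2,710.80.
Bill 3, $10,605: deductible met; 20% of $10,605 = $2,121. Cost to owner: $2,121. OOP to date $4,831.80.
Bill 4, $6,537: deductible already satisfied, so owner's share is 20% × $6,537 = $1,307.40. That would push OOP to $6,139.20, over the $5,500 cap, so owner pays $5,500 − $4,831.80 = $668.20.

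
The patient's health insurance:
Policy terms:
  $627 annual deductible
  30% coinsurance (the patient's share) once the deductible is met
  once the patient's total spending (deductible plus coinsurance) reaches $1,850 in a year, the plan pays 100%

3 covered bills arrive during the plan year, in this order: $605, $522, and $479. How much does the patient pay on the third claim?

$143.70

Claim 1 — $605: all of it applies to the deductible. Patient owes $605 (running OOP $605).
Claim 2 — $522: deductible takes $22, $500 remains; coinsurance $500 × 30% = $150. Cost to patient: $172. OOP to date $777.
Claim 3 — $479: deductible met; 30% of $479 = $143.70. Patient owes $143.70 (running OOP $920.70).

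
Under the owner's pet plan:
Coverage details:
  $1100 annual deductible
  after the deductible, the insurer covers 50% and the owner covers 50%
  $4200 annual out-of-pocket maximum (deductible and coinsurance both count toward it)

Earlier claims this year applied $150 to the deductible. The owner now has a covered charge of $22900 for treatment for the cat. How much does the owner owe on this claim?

$150 of the $1100 deductible is already met, leaving $950.
After the $950 deductible portion, $22900 − $950 = $21950 is subject to coinsurance.
Coinsurance: $21950 × 50% = $10975.
That puts the owner's cost at $950 + $10975 = $11925 before any cap.
Year-to-date out-of-pocket would reach $150 + $11925 = $12075, above the $4200 maximum, so the owner pays only $4200 − $150 = $4050.

$4050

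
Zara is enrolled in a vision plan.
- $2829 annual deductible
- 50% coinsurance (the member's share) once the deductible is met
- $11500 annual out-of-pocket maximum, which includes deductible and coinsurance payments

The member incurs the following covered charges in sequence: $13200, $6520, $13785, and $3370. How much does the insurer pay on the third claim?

Bill 1, $13200: $2829 finishes the deductible; $10371 goes to coinsurance; member's 50% is $5185.50. Cost to member: $8014.50. OOP to date $8014.50. Insurer: $13200 − $8014.50 = $5185.50.
Bill 2, $6520: deductible met; 50% of $6520 = $3260. Member owes $3260 (running OOP $11274.50). Insurer: $6520 − $3260 = $3260.
Bill 3, $13785: deductible met; 50% of $13785 = $6892.50. OOP would hit $18167 > $11500, so the cap limits the member to $11500 − $11274.50 = $225.50. Plan pays $13785 − $225.50 = $13559.50.

$13559.50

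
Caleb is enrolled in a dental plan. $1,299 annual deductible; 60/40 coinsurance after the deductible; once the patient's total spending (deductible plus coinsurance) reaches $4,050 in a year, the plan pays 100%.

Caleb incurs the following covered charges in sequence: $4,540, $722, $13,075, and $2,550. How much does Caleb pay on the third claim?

$1,165.80

Claim 1 — $4,540: deductible takes $1,299, $3,241 remains; coinsurance $3,241 × 40% = $1,296.40. Patient owes $2,595.40 (running OOP $2,595.40).
Claim 2 — $722: 40% coinsurance on $722 = $288.80. Patient pays $288.80; OOP now $2,884.20.
Claim 3 — $13,075: deductible met; 40% of $13,075 = $5,230. Adding that to $2,884.20 gives $8,114.20, past the $4,050 cap; patient pays only $4,050 − $2,884.20 = $1,165.80.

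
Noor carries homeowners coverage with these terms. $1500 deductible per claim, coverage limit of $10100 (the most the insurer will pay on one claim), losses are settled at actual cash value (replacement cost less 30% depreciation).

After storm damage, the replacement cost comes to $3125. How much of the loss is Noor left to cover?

Actual cash value after 30% depreciation: $3125 × 70% = $2187.50.
After the deductible, $2187.50 − $1500 = $687.50 remains.
$687.50 ≤ $10100, so the limit doesn't bind; insurer pays $687.50.
Homeowner's share is the uncovered remainder: $3125 − $687.50 = $2437.50.

$2437.50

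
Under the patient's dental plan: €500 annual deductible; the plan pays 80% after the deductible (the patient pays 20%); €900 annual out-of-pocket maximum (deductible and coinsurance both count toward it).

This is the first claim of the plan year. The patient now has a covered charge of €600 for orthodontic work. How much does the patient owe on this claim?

The full €500 deductible is still open; €500 of this bill applies to it.
That leaves €600 − €500 = €100 for coinsurance.
20% of €100 = €20 falls to the patient.
So the patient owes €500 + €20 = €520 before any cap.
Total out-of-pocket so far would be €0 + €520 = €520, below the €900 cap — no reduction.

€520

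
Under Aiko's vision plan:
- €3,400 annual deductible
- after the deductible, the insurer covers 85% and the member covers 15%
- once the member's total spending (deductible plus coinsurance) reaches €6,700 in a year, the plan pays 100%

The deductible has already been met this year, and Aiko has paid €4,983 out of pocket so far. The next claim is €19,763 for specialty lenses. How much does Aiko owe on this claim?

The deductible is already satisfied, so the full bill goes to coinsurance.
15% of €19,763 = €2,964.45 falls to the member.
Year-to-date out-of-pocket would reach €4,983 + €2,964.45 = €7,947.45, above the €6,700 maximum, so the member pays only €6,700 − €4,983 = €1,717.

€1,717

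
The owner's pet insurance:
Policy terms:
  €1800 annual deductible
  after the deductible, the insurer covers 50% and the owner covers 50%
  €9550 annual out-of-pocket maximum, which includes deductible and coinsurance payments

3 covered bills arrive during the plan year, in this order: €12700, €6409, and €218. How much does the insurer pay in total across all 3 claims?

Claim 1 (€12700): €1800 finishes the deductible; €10900 goes to coinsurance; 50% of €10900 = €5450. Cost to owner: €7250. OOP to date €7250. Plan pays €12700 − €7250 = €5450.
Claim 2 (€6409): 50% coinsurance on €6409 = €3204.50. OOP would hit €10454.50 > €9550, so the cap limits the owner to €9550 − €7250 = €2300. Insurer: €6409 − €2300 = €4109.
Claim 3 (€218): 50% coinsurance on €218 = €109. OOP would hit €9659 > €9550, so the cap limits the owner to €9550 − €9550 = €0. Insurer: €218 − €0 = €218.
Insurer total: €5450 + €4109 + €218 = €9777.

€9777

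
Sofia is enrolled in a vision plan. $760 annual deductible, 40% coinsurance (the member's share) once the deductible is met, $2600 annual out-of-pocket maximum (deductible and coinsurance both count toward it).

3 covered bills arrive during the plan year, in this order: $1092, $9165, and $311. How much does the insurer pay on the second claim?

Claim 1 — $1092: $760 finishes the deductible; $332 goes to coinsurance; member's 40% is $132.80. Member pays $892.80; OOP now $892.80. Insurer: $1092 − $892.80 = $199.20.
Claim 2 — $9165: 40% coinsurance on $9165 = $3666. That would push OOP to $4558.80, over the $2600 cap, so member pays $2600 − $892.80 = $1707.20. Plan pays $9165 − $1707.20 = $7457.80.

$7457.80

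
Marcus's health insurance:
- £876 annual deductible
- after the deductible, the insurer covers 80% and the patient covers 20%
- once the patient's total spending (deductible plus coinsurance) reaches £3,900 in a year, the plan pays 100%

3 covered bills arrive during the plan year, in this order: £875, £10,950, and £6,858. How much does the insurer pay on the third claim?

£6,023.80

#1 (£875): entire amount goes to the deductible. Patient pays £875; OOP now £875. Insurer: £875 − £875 = £0.
#2 (£10,950): £1 finishes the deductible; £10,949 goes to coinsurance; coinsurance £10,949 × 20% = £2,189.80. Cost to patient: £2,190.80. OOP to date £3,065.80. Insurer: £10,950 − £2,190.80 = £8,759.20.
#3 (£6,858): deductible met; 20% of £6,858 = £1,371.60. That would push OOP to £4,437.40, over the £3,900 cap, so patient pays £3,900 − £3,065.80 = £834.20. Insurer: £6,858 − £834.20 = £6,023.80.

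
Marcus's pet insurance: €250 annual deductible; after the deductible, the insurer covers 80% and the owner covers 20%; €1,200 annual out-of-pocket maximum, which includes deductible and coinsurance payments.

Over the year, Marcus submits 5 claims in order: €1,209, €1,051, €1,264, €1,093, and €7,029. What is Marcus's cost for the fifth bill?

#1 (€1,209): €250 to deductible, leaving €959; owner's 20% is €191.80. Cost to owner: €441.80. OOP to date €441.80.
#2 (€1,051): deductible already satisfied, so owner's share is 20% × €1,051 = €210.20. Owner pays €210.20; OOP now €652.
#3 (€1,264): deductible met; 20% of €1,264 = €252.80. Owner owes €252.80 (running OOP €904.80).
#4 (€1,093): deductible already satisfied, so owner's share is 20% × €1,093 = €218.60. Owner pays €218.60; OOP now €1,123.40.
#5 (€7,029): deductible already satisfied, so owner's share is 20% × €7,029 = €1,405.80. That would push OOP to €2,529.20, over the €1,200 cap, so owner pays €1,200 − €1,123.40 = €76.60.

€76.60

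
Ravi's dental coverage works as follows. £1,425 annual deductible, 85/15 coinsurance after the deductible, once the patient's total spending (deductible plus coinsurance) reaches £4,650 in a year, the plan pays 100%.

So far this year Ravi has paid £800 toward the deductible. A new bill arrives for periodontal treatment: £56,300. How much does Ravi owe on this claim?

Deductible still to meet: £1,425 − £800 = £625.
The remaining £55,675 (= £56,300 − £625) moves to coinsurance.
Coinsurance: £55,675 × 15% = £8,351.25.
So the patient owes £625 + £8,351.25 = £8,976.25 before any cap.
Year-to-date out-of-pocket would reach £800 + £8,976.25 = £9,776.25, above the £4,650 maximum, so the patient pays only £4,650 − £800 = £3,850.

£3,850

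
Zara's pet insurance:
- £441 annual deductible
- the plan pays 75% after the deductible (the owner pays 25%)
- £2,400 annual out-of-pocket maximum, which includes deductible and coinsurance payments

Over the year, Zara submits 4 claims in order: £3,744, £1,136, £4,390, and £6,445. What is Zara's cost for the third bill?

Claim 1 (£3,744): deductible takes £441, £3,303 remains; owner's 25% is £825.75. Owner owes £1,266.75 (running OOP £1,266.75).
Claim 2 (£1,136): 25% coinsurance on £1,136 = £284. Cost to owner: £284. OOP to date £1,550.75.
Claim 3 (£4,390): deductible met; 25% of £4,390 = £1,097.50. Adding that to £1,550.75 gives £2,648.25, past the £2,400 cap; owner pays only £2,400 − £1,550.75 = £849.25.

£849.25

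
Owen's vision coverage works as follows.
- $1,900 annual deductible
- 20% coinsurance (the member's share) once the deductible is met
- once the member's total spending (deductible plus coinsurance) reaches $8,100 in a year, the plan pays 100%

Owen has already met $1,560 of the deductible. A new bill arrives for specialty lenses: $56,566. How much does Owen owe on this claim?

$1,560 of the $1,900 deductible is already met, leaving $340.
The remaining $56,226 (= $56,566 − $340) moves to coinsurance.
Coinsurance: $56,226 × 20% = $11,245.20.
So the member owes $340 + $11,245.20 = $11,585.20 before any cap.
That would bring total out-of-pocket to $13,145.20, past the $8,100 cap. The member is capped at $8,100 − $1,560 = $6,540 on this claim.

$6,540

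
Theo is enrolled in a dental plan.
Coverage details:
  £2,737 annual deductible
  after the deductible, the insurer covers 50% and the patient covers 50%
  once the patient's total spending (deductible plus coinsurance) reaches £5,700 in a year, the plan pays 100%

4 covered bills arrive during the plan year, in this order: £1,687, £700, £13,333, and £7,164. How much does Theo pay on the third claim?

Claim 1 (£1,687): all of it applies to the deductible. Patient pays £1,687; OOP now £1,687.
Claim 2 (£700): fully absorbed by the deductible. Patient owes £700 (running OOP £2,387).
Claim 3 (£13,333): £350 finishes the deductible; £12,983 goes to coinsurance; patient's 50% is £6,491.50. Together that's £350 + £6,491.50 = £6,841.50. That would push OOP to £9,228.50, over the £5,700 cap, so patient pays £5,700 − £2,387 = £3,313.

£3,313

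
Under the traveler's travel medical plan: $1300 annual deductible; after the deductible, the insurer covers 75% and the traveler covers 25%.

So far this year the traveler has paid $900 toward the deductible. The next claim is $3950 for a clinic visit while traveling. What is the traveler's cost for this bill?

Deductible still to meet: $1300 − $900 = $400.
That leaves $3950 − $400 = $3550 for coinsurance.
Coinsurance: $3550 × 25% = $887.50.
So the traveler owes $400 + $887.50 = $1287.50.

$1287.50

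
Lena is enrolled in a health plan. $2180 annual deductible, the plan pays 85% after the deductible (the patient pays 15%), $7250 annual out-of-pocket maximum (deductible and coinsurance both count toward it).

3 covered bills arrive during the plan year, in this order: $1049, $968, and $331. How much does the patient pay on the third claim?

$188.20

#1 ($1049): all of it applies to the deductible. Patient owes $1049 (running OOP $1049).
#2 ($968): entire amount goes to the deductible. Patient pays $968; OOP now $2017.
#3 ($331): $163 to deductible, leaving $168; 15% of $168 = $25.20. Cost to patient: $188.20. OOP to date $2205.20.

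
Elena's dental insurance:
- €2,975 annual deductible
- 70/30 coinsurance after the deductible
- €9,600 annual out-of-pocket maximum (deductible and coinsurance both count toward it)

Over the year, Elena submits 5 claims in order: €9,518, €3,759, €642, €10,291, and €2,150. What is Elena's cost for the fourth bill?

Bill 1, €9,518: €2,975 finishes the deductible; €6,543 goes to coinsurance; 30% of €6,543 = €1,962.90. Cost to patient: €4,937.90. OOP to date €4,937.90.
Bill 2, €3,759: 30% coinsurance on €3,759 = €1,127.70. Patient pays €1,127.70; OOP now €6,065.60.
Bill 3, €642: 30% coinsurance on €642 = €192.60. Cost to patient: €192.60. OOP to date €6,258.20.
Bill 4, €10,291: 30% coinsurance on €10,291 = €3,087.30. Patient pays €3,087.30; OOP now €9,345.50.

€3,087.30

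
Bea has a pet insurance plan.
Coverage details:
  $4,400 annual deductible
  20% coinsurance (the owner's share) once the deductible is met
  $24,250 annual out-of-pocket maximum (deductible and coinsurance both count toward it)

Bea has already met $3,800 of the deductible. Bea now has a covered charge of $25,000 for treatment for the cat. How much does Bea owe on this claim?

Remaining deductible: $4,400 − $3,800 = $600.
That leaves $25,000 − $600 = $24,400 for coinsurance.
Owner's 20% share of $24,400 is $4,880.
So the owner owes $600 + $4,880 = $5,480 before any cap.
Year-to-date out-of-pocket becomes $3,800 + $5,480 = $9,280, still under the $24,250 maximum, so no cap applies.

$5,480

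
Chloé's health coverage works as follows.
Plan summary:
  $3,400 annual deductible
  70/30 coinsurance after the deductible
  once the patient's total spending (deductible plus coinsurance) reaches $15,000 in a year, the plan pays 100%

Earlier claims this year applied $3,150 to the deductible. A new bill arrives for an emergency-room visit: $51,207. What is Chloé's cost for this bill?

Remaining deductible: $3,400 − $3,150 = $250.
That leaves $51,207 − $250 = $50,957 for coinsurance.
30% of $50,957 = $15,287.10 falls to the patient.
That puts the patient's cost at $250 + $15,287.10 = $15,537.10 before any cap.
That would bring total out-of-pocket to $18,687.10, past the $15,000 cap. The patient is capped at $15,000 − $3,150 = $11,850 on this claim.

$11,850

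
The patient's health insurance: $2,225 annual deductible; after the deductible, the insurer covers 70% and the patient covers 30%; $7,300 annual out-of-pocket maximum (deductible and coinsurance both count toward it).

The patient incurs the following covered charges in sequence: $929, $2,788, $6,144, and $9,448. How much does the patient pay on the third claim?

$1,843.20

Claim 1 — $929: fully absorbed by the deductible. Patient pays $929; OOP now $929.
Claim 2 — $2,788: $1,296 finishes the deductible; $1,492 goes to coinsurance; patient's 30% is $447.60. Patient owes $1,743.60 (running OOP $2,672.60).
Claim 3 — $6,144: deductible already satisfied, so patient's share is 30% × $6,144 = $1,843.20. Cost to patient: $1,843.20. OOP to date $4,515.80.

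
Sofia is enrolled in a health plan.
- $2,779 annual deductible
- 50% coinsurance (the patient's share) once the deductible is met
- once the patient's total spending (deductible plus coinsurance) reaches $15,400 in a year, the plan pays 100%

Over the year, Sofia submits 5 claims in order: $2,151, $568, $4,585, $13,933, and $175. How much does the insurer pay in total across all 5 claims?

#1 ($2,151): all of it applies to the deductible. Patient pays $2,151; OOP now $2,151. Plan pays $2,151 − $2,151 = $0.
#2 ($568): all of it applies to the deductible. Cost to patient: $568. OOP to date $2,719. Insurer: $568 − $568 = $0.
#3 ($4,585): $60 to deductible, leaving $4,525; coinsurance $4,525 × 50% = $2,262.50. Patient pays $2,322.50; OOP now $5,041.50. Plan pays $4,585 − $2,322.50 = $2,262.50.
#4 ($13,933): 50% coinsurance on $13,933 = $6,966.50. Cost to patient: $6,966.50. OOP to date $12,008. Plan pays $13,933 − $6,966.50 = $6,966.50.
#5 ($175): deductible already satisfied, so patient's share is 50% × $175 = $87.50. Cost to patient: $87.50. OOP to date $12,095.50. Insurer: $175 − $87.50 = $87.50.
Insurer total: $0 + $0 + $2,262.50 + $6,966.50 + $87.50 = $9,316.50.

$9,316.50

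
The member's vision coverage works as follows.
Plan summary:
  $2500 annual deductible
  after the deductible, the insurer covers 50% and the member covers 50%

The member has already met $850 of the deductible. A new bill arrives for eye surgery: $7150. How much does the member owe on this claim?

$4400

Remaining deductible: $2500 − $850 = $1650.
The remaining $5500 (= $7150 − $1650) moves to coinsurance.
Coinsurance: $5500 × 50% = $2750.
Member responsibility: $1650 + $2750 = $4400.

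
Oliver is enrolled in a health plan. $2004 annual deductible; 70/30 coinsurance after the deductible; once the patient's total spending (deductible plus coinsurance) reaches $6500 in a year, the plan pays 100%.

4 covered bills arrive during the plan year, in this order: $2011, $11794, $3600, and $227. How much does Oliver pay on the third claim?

Bill 1, $2011: $2004 finishes the deductible; $7 goes to coinsurance; patient's 30% is $2.10. Patient owes $2006.10 (running OOP $2006.10).
Bill 2, $11794: 30% coinsurance on $11794 = $3538.20. Cost to patient: $3538.20. OOP to date $5544.30.
Bill 3, $3600: deductible met; 30% of $3600 = $1080. Adding that to $5544.30 gives $6624.30, past the $6500 cap; patient pays only $6500 − $5544.30 = $955.70.

$955.70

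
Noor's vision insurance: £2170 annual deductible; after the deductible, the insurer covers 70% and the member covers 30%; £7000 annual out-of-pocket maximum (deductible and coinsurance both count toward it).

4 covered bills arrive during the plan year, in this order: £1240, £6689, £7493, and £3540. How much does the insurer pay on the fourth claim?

#1 (£1240): all of it applies to the deductible. Member owes £1240 (running OOP £1240). Insurer: £1240 − £1240 = £0.
#2 (£6689): £930 finishes the deductible; £5759 goes to coinsurance; 30% of £5759 = £1727.70. Cost to member: £2657.70. OOP to date £3897.70. Insurer: £6689 − £2657.70 = £4031.30.
#3 (£7493): deductible already satisfied, so member's share is 30% × £7493 = £2247.90. Member owes £2247.90 (running OOP £6145.60). Plan pays £7493 − £2247.90 = £5245.10.
#4 (£3540): deductible already satisfied, so member's share is 30% × £3540 = £1062. Adding that to £6145.60 gives £7207.60, past the £7000 cap; member pays only £7000 − £6145.60 = £854.40. Plan pays £3540 − £854.40 = £2685.60.

£2685.60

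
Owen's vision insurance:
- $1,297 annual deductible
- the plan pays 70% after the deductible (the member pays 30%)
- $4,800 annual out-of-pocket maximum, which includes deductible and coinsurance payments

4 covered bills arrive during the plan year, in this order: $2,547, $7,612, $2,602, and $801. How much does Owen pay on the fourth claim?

$63.80

#1 ($2,547): $1,297 to deductible, leaving $1,250; coinsurance $1,250 × 30% = $375. Cost to member: $1,672. OOP to date $1,672.
#2 ($7,612): deductible met; 30% of $7,612 = $2,283.60. Member owes $2,283.60 (running OOP $3,955.60).
#3 ($2,602): 30% coinsurance on $2,602 = $780.60. Member pays $780.60; OOP now $4,736.20.
#4 ($801): deductible already satisfied, so member's share is 30% × $801 = $240.30. Adding that to $4,736.20 gives $4,976.50, past the $4,800 cap; member pays only $4,800 − $4,736.20 = $63.80.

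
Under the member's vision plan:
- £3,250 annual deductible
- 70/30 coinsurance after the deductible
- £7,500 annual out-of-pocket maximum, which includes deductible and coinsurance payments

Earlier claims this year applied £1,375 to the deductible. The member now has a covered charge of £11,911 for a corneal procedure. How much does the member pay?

£1,375 of the £3,250 deductible is already met, leaving £1,875.
After the £1,875 deductible portion, £11,911 − £1,875 = £10,036 is subject to coinsurance.
Coinsurance: £10,036 × 30% = £3,010.80.
So the member owes £1,875 + £3,010.80 = £4,885.80 before any cap.
Total out-of-pocket so far would be £1,375 + £4,885.80 = £6,260.80, below the £7,500 cap — no reduction.

£4,885.80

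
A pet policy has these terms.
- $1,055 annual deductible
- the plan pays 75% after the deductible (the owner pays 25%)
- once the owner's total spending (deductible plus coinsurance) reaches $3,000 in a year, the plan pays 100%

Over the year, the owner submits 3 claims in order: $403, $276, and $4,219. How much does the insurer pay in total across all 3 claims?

$2,882.25

Bill 1, $403: entire amount goes to the deductible. Cost to owner: $403. OOP to date $403. Insurer: $403 − $403 = $0.
Bill 2, $276: entire amount goes to the deductible. Owner owes $276 (running OOP $679). Plan pays $276 − $276 = $0.
Bill 3, $4,219: $376 finishes the deductible; $3,843 goes to coinsurance; coinsurance $3,843 × 25% = $960.75. Owner pays $1,336.75; OOP now $2,015.75. Plan pays $4,219 − $1,336.75 = $2,882.25.
Insurer total: $0 + $0 + $2,882.25 = $2,882.25.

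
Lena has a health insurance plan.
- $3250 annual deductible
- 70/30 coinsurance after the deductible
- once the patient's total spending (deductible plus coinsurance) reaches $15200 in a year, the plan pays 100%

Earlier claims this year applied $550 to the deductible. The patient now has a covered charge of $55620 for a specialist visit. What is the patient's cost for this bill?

$14650

Remaining deductible: $3250 − $550 = $2700.
The remaining $52920 (= $55620 − $2700) moves to coinsurance.
30% of $52920 = $15876 falls to the patient.
So the patient owes $2700 + $15876 = $18576 before any cap.
Adding $18576 to the $550 already spent would give $19126, which exceeds the $15200 cap; the patient pays just $15200 − $550 = $14650.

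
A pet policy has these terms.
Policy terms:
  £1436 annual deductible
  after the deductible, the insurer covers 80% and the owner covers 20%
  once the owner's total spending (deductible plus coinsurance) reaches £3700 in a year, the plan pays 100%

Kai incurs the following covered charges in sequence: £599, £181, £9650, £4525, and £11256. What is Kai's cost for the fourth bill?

#1 (£599): fully absorbed by the deductible. Owner pays £599; OOP now £599.
#2 (£181): all of it applies to the deductible. Cost to owner: £181. OOP to date £780.
#3 (£9650): deductible takes £656, £8994 remains; owner's 20% is £1798.80. Owner pays £2454.80; OOP now £3234.80.
#4 (£4525): deductible already satisfied, so owner's share is 20% × £4525 = £905. OOP would hit £4139.80 > £3700, so the cap limits the owner to £3700 − £3234.80 = £465.20.

£465.20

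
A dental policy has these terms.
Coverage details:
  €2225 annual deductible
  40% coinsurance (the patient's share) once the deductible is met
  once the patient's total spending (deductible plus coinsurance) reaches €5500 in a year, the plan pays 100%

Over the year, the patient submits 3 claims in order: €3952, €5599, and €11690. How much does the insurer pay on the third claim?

€11345.40

Bill 1, €3952: €2225 finishes the deductible; €1727 goes to coinsurance; coinsurance €1727 × 40% = €690.80. Patient owes €2915.80 (running OOP €2915.80). Insurer: €3952 − €2915.80 = €1036.20.
Bill 2, €5599: deductible already satisfied, so patient's share is 40% × €5599 = €2239.60. Patient pays €2239.60; OOP now €5155.40. Plan pays €5599 − €2239.60 = €3359.40.
Bill 3, €11690: 40% coinsurance on €11690 = €4676. OOP would hit €9831.40 > €5500, so the cap limits the patient to €5500 − €5155.40 = €344.60. Plan pays €11690 − €344.60 = €11345.40.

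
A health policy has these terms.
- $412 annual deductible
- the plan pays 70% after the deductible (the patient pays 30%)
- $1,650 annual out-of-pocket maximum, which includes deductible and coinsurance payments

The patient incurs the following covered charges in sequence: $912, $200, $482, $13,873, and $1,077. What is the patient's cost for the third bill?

#1 ($912): $412 to deductible, leaving $500; 30% of $500 = $150. Cost to patient: $562. OOP to date $562.
#2 ($200): 30% coinsurance on $200 = $60. Patient owes $60 (running OOP $622).
#3 ($482): deductible already satisfied, so patient's share is 30% × $482 = $144.60. Patient owes $144.60 (running OOP $766.60).

$144.60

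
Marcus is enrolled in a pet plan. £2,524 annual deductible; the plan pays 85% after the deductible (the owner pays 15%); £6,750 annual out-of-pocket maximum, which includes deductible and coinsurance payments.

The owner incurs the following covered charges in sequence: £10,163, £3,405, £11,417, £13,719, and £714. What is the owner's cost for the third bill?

Claim 1 (£10,163): deductible takes £2,524, £7,639 remains; coinsurance £7,639 × 15% = £1,145.85. Owner owes £3,669.85 (running OOP £3,669.85).
Claim 2 (£3,405): 15% coinsurance on £3,405 = £510.75. Owner pays £510.75; OOP now £4,180.60.
Claim 3 (£11,417): 15% coinsurance on £11,417 = £1,712.55. Owner owes £1,712.55 (running OOP £5,893.15).

£1,712.55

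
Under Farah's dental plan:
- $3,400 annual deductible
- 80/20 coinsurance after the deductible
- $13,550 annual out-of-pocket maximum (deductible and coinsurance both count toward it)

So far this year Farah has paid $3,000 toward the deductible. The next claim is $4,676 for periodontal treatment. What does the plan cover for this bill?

Deductible still to meet: $3,400 − $3,000 = $400.
That leaves $4,676 − $400 = $4,276 for coinsurance.
20% of $4,276 = $855.20 falls to the patient.
So the patient owes $400 + $855.20 = $1,255.20 before any cap.
Year-to-date out-of-pocket becomes $3,000 + $1,255.20 = $4,255.20, still under the $13,550 maximum, so no cap applies.
The plan picks up $4,676 − $1,255.20 = $3,420.80.

$3,420.80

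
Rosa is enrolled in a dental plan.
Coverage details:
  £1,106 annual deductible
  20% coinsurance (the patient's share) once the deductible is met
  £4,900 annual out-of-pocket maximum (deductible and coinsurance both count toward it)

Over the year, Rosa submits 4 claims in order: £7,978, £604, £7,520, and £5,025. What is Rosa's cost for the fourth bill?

#1 (£7,978): £1,106 to deductible, leaving £6,872; 20% of £6,872 = £1,374.40. Patient pays £2,480.40; OOP now £2,480.40.
#2 (£604): 20% coinsurance on £604 = £120.80. Patient pays £120.80; OOP now £2,601.20.
#3 (£7,520): 20% coinsurance on £7,520 = £1,504. Cost to patient: £1,504. OOP to date £4,105.20.
#4 (£5,025): deductible met; 20% of £5,025 = £1,005. OOP would hit £5,110.20 > £4,900, so the cap limits the patient to £4,900 − £4,105.20 = £794.80.

£794.80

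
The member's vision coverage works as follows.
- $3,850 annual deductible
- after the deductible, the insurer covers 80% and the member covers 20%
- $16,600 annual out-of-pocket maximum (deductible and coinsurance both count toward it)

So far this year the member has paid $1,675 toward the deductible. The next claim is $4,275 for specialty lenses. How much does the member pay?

$2,595

Remaining deductible: $3,850 − $1,675 = $2,175.
The remaining $2,100 (= $4,275 − $2,175) moves to coinsurance.
Member's 20% share of $2,100 is $420.
So the member owes $2,175 + $420 = $2,595 before any cap.
Cumulative spending $1,675 + $2,595 = $4,270 stays under the $16,600 maximum.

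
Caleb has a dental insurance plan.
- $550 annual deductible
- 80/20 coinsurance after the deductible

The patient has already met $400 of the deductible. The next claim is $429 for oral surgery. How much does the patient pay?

$400 of the $550 deductible is already met, leaving $150.
The remaining $279 (= $429 − $150) moves to coinsurance.
Coinsurance: $279 × 20% = $55.80.
That puts the patient's cost at $150 + $55.80 = $205.80.

$205.80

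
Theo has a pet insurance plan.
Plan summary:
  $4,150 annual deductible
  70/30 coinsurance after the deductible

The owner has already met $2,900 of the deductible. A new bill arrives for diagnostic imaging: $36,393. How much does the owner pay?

$11,792.90

Deductible still to meet: $4,150 − $2,900 = $1,250.
After the $1,250 deductible portion, $36,393 − $1,250 = $35,143 is subject to coinsurance.
Coinsurance: $35,143 × 30% = $10,542.90.
So the owner owes $1,250 + $10,542.90 = $11,792.90.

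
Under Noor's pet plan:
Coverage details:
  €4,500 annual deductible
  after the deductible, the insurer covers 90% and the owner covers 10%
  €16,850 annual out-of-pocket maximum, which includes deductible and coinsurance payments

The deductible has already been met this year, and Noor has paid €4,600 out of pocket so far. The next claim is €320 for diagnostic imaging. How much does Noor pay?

€32

With the deductible met, the entire €320 is subject to coinsurance.
10% of €320 = €32 falls to the owner.
Year-to-date out-of-pocket becomes €4,600 + €32 = €4,632, still under the €16,850 maximum, so no cap applies.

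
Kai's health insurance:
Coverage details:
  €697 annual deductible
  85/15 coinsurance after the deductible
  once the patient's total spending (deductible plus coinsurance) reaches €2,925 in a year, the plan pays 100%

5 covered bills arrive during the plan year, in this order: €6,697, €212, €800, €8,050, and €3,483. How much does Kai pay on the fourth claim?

Bill 1, €6,697: €697 finishes the deductible; €6,000 goes to coinsurance; 15% of €6,000 = €900. Patient owes €1,597 (running OOP €1,597).
Bill 2, €212: deductible met; 15% of €212 = €31.80. Cost to patient: €31.80. OOP to date €1,628.80.
Bill 3, €800: deductible met; 15% of €800 = €120. Patient owes €120 (running OOP €1,748.80).
Bill 4, €8,050: deductible met; 15% of €8,050 = €1,207.50. Adding that to €1,748.80 gives €2,956.30, past the €2,925 cap; patient pays only €2,925 − €1,748.80 = €1,176.20.

€1,176.20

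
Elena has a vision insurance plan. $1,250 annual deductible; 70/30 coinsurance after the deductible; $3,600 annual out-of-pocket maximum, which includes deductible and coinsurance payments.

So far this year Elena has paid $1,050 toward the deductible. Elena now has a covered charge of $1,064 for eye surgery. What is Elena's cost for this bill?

$1,050 of the $1,250 deductible is already met, leaving $200.
The remaining $864 (= $1,064 − $200) moves to coinsurance.
30% of $864 = $259.20 falls to the member.
That puts the member's cost at $200 + $259.20 = $459.20 before any cap.
Cumulative spending $1,050 + $459.20 = $1,509.20 stays under the $3,600 maximum.

$459.20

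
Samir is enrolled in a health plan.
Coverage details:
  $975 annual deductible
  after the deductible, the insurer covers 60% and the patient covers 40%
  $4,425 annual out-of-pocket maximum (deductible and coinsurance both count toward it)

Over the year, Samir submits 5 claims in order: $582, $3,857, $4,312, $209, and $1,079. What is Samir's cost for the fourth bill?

Claim 1 — $582: entire amount goes to the deductible. Patient pays $582; OOP now $582.
Claim 2 — $3,857: deductible takes $393, $3,464 remains; 40% of $3,464 = $1,385.60. Patient owes $1,778.60 (running OOP $2,360.60).
Claim 3 — $4,312: 40% coinsurance on $4,312 = $1,724.80. Cost to patient: $1,724.80. OOP to date $4,085.40.
Claim 4 — $209: 40% coinsurance on $209 = $83.60. Patient pays $83.60; OOP now $4,169.

$83.60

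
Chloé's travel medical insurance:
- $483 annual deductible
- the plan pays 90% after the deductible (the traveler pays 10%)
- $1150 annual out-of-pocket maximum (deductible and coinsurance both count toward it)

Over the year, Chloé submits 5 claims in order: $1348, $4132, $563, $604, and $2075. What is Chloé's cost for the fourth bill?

$60.40

Bill 1, $1348: $483 finishes the deductible; $865 goes to coinsurance; 10% of $865 = $86.50. Cost to traveler: $569.50. OOP to date $569.50.
Bill 2, $4132: 10% coinsurance on $4132 = $413.20. Traveler owes $413.20 (running OOP $982.70).
Bill 3, $563: 10% coinsurance on $563 = $56.30. Cost to traveler: $56.30. OOP to date $1039.
Bill 4, $604: 10% coinsurance on $604 = $60.40. Traveler pays $60.40; OOP now $1099.40.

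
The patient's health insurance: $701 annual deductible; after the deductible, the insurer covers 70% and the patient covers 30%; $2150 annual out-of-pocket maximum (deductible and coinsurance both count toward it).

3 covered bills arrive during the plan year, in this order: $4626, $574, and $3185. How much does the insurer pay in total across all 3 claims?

$6235

Claim 1 — $4626: $701 to deductible, leaving $3925; coinsurance $3925 × 30% = $1177.50. Patient pays $1878.50; OOP now $1878.50. Plan pays $4626 − $1878.50 = $2747.50.
Claim 2 — $574: 30% coinsurance on $574 = $172.20. Patient pays $172.20; OOP now $2050.70. Insurer: $574 − $172.20 = $401.80.
Claim 3 — $3185: 30% coinsurance on $3185 = $955.50. That would push OOP to $3006.20, over the $2150 cap, so patient pays $2150 − $2050.70 = $99.30. Insurer: $3185 − $99.30 = $3085.70.
Insurer total: $2747.50 + $401.80 + $3085.70 = $6235.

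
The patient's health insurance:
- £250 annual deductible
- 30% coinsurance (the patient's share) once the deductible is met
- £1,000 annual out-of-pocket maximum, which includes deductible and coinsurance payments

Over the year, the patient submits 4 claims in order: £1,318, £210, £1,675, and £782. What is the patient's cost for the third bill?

#1 (£1,318): deductible takes £250, £1,068 remains; coinsurance £1,068 × 30% = £320.40. Patient pays £570.40; OOP now £570.40.
#2 (£210): deductible already satisfied, so patient's share is 30% × £210 = £63. Patient pays £63; OOP now £633.40.
#3 (£1,675): deductible already satisfied, so patient's share is 30% × £1,675 = £502.50. OOP would hit £1,135.90 > £1,000, so the cap limits the patient to £1,000 − £633.40 = £366.60.

£366.60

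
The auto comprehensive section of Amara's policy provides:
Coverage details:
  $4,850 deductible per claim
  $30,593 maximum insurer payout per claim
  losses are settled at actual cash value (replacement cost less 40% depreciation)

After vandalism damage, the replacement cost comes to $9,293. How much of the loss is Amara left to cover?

$8,567.20

Actual cash value after 40% depreciation: $9,293 × 60% = $5,575.80.
After the deductible, $5,575.80 − $4,850 = $725.80 remains.
That's under the $30,593 cap, so the insurer reimburses the full $725.80.
Policyholder's share is the uncovered remainder: $9,293 − $725.80 = $8,567.20.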